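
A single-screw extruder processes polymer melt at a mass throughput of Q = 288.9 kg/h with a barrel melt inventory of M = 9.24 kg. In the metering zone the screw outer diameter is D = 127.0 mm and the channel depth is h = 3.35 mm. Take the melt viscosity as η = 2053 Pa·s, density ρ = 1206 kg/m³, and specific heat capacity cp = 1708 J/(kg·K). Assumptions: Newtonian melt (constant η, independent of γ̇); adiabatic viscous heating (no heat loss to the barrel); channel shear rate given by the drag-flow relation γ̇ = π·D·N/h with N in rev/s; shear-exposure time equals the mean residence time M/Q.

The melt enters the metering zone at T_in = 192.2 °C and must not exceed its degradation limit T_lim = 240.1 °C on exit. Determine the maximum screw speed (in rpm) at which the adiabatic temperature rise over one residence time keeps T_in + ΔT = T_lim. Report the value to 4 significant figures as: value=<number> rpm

value=10.29 rpm

Q_s = Q / 3600 = 288.9 / 3600 = 0.08025 kg/s
Mean residence time: t_res = M/Q_s = 9.24 kg / 0.08025 kg/s = 115.14 s
Convert to metres: D = 0.127 m, h = 0.00335 m
ΔT_a = T_lim − T_in = 240.1 °C − 192.2 °C = 47.9 K
γ̇_max² = ΔT_a·ρ·cp/(η·t_res) = 47.9·1206·1708/(2053·115.14) = 417.402 s⁻²
Take the square root: γ̇_max = √(417.402) = 20.4304 s⁻¹
N_max = γ̇_max·h / (π·D) = 20.4304 · 0.00335 / (π · 0.127) = 0.171541 rev/s = 10.2925 rpm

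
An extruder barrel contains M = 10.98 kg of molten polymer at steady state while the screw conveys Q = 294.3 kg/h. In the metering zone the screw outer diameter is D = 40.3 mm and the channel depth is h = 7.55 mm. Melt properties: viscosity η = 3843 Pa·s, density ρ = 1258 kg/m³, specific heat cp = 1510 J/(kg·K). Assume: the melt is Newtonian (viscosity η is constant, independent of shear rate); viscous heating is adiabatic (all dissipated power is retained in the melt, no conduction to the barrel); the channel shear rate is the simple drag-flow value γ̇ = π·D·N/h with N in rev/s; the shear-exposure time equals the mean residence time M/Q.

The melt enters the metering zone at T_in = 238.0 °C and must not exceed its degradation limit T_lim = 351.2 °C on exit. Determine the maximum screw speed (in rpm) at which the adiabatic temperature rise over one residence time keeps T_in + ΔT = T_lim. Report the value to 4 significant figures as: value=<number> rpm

Convert throughput: Q = 294.3 kg/h = 294.3/3600 = 0.08175 kg/s
Mean residence time: t_res = M/Q_s = 10.98 kg / 0.08175 kg/s = 134.312 s
D = 40.3 mm = 0.0403 m;  h = 7.55 mm = 0.00755 m
ΔT_a = T_lim − T_in = 351.2 − 238.0 = 113.2 K
Invert ΔT = ηγ̇²t_res/(ρcp) for γ̇: γ̇_max² = ΔT_a ρ cp / (η t_res) = 113.2·1258·1510 / (3843·134.312) = 416.6 s⁻²
γ̇_max = sqrt(416.6) = 20.4108 s⁻¹
N_max = γ̇_max h / (πD) = 20.4108·0.00755/(π·0.0403) = 1.21717 rev/s → ×60 = 73.0303 rpm

value=73.03 rpm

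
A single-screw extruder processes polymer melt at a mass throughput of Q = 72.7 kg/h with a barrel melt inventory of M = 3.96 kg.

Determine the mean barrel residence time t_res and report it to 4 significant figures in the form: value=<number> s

Throughput in SI: Q_s = 72.7 kg/h ÷ 3600 s/h = 0.0201944 kg/s
Mean residence time: t_res = M/Q_s = 3.96 kg / 0.0201944 kg/s = 196.094 s

value=196.1 s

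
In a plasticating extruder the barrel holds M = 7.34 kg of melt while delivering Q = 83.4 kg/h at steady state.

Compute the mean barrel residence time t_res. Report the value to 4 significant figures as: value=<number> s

value=316.8 s

Convert throughput: Q = 83.4 kg/h = 83.4/3600 = 0.0231667 kg/s
t_res = M / Q_s = 7.34 / 0.0231667 = 316.835 s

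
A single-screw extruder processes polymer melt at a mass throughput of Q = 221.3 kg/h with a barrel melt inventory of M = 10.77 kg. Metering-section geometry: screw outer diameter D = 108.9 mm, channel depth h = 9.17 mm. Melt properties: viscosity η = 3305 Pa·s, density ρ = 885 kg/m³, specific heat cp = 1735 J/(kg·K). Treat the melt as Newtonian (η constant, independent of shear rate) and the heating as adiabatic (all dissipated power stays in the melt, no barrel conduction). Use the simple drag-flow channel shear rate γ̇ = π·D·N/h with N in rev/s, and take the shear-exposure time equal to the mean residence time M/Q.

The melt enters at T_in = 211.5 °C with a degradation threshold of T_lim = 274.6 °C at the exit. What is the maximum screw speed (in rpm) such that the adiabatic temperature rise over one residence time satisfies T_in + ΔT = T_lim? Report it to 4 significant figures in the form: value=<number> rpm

value=20.80 rpm

Convert throughput: Q = 221.3 kg/h = 221.3/3600 = 0.0614722 kg/s
t_res = M / Q_s = 10.77 ÷ 0.0614722 = 175.201 s
Convert to metres: D = 0.1089 m, h = 0.00917 m
ΔT_a = T_lim − T_in = 274.6 °C − 211.5 °C = 63.1 K
Invert ΔT = ηγ̇²t_res/(ρcp) for γ̇: γ̇_max² = ΔT_a ρ cp / (η t_res) = 63.1·885·1735 / (3305·175.201) = 167.326 s⁻²
Take the square root: γ̇_max = √(167.326) = 12.9355 s⁻¹
N_max = γ̇_max h / (πD) = 12.9355·0.00917/(π·0.1089) = 0.346716 rev/s → ×60 = 20.8029 rpm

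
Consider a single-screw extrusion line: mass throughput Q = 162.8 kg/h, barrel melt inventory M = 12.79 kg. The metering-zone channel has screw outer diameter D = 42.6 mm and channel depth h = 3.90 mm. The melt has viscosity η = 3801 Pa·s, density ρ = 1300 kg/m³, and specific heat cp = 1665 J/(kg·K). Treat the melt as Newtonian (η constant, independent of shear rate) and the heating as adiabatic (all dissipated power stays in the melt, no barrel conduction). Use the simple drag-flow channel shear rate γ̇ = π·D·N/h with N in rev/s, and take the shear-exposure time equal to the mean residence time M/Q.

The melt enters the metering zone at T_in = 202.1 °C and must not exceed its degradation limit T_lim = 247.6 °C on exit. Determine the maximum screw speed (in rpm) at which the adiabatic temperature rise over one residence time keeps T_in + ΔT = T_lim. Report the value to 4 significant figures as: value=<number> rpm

Convert throughput: Q = 162.8 kg/h = 162.8/3600 = 0.0452222 kg/s
t_res = M / Q_s = 12.79 ÷ 0.0452222 = 282.826 s
Convert to metres: D = 0.0426 m, h = 0.0039 m
Allowable rise: ΔT_a = T_lim − T_in = 247.6 − 202.1 = 45.5 K
Invert ΔT = ηγ̇²t_res/(ρcp) for γ̇: γ̇_max² = ΔT_a ρ cp / (η t_res) = 45.5·1300·1665 / (3801·282.826) = 91.612 s⁻²
Take the square root: γ̇_max = √(91.612) = 9.57142 s⁻¹
Solve γ̇ = πDN/h for N: N_max = γ̇_max·h/(π·D) = 9.57142 × 0.0039 / (π × 0.0426) = 0.278921 rev/s = 16.7353 rpm

value=16.74 rpm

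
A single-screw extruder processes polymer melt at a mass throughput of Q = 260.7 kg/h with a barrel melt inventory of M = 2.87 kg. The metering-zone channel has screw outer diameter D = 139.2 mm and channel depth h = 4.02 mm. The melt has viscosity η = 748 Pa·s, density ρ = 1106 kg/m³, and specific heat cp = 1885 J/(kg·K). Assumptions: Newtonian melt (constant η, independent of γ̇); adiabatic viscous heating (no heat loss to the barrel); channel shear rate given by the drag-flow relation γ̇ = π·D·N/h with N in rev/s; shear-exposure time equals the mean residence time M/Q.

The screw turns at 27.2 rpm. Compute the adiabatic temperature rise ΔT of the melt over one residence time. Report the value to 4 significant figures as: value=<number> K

value=34.58 K

Convert throughput: Q = 260.7 kg/h = 260.7/3600 = 0.0724167 kg/s
t_res = M / Q_s = 2.87 ÷ 0.0724167 = 39.6318 s
Convert to SI: D = 0.1392 m, h = 0.00402 m, N = 27.2/60 = 0.453333 rev/s
γ̇ = π·D·N / h = π · 0.1392 · 0.453333 / 0.00402 = 49.3152 s⁻¹
ΔT = η·γ̇²·t_res/(ρ·cp) = [748 × 49.3152² × 39.6318] / [1106 × 1885] = 34.5812 K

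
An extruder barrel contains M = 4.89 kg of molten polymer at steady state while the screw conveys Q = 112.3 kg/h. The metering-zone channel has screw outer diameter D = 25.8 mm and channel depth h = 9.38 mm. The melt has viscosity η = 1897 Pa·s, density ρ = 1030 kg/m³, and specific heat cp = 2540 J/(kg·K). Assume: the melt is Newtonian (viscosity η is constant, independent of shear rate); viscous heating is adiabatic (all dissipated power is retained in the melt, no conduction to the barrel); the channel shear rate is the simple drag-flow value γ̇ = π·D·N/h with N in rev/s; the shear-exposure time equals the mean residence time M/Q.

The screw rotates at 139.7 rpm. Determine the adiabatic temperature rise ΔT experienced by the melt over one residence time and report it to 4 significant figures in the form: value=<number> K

Throughput in SI: Q_s = 112.3 kg/h ÷ 3600 s/h = 0.0311944 kg/s
t_res = M / Q_s = 4.89 / 0.0311944 = 156.759 s
Convert to SI: D = 0.0258 m, h = 0.00938 m, N = 139.7/60 = 2.32833 rev/s
Shear rate: γ̇ = πDN/h = π·0.0258·2.32833/0.00938 = 20.1193 s⁻¹
Adiabatic rise: ΔT = η γ̇² t_res / (ρ cp) = 1897·(20.1193)²·156.759 / (1030·2540) = 46.01 K

value=46.01 K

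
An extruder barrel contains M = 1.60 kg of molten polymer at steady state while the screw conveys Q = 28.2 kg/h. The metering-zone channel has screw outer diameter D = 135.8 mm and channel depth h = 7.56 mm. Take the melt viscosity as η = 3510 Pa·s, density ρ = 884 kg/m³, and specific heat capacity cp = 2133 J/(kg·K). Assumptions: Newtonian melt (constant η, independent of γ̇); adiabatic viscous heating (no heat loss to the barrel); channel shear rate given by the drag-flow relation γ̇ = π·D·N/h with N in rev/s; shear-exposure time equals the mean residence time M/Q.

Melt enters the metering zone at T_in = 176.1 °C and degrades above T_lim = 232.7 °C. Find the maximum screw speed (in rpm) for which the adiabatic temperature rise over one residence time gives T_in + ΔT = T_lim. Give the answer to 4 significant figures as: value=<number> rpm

Q_s = Q / 3600 = 28.2 / 3600 = 0.00783333 kg/s
t_res = M / Q_s = 1.60 ÷ 0.00783333 = 204.255 s
Convert to metres: D = 0.1358 m, h = 0.00756 m
ΔT_a = T_lim − T_in = 232.7 °C − 176.1 °C = 56.6 K
Invert ΔT = ηγ̇²t_res/(ρcp) for γ̇: γ̇_max² = ΔT_a ρ cp / (η t_res) = 56.6·884·2133 / (3510·204.255) = 148.86 s⁻²
γ̇_max = √148.86 = 12.2008 s⁻¹
N_max = γ̇_max h / (πD) = 12.2008·0.00756/(π·0.1358) = 0.216203 rev/s → ×60 = 12.9722 rpm

value=12.97 rpm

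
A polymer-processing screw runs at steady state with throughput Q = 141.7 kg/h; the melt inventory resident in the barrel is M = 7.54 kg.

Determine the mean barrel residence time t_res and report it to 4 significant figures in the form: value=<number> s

value=191.6 s

Throughput in SI: Q_s = 141.7 kg/h ÷ 3600 s/h = 0.0393611 kg/s
t_res = M / Q_s = 7.54 / 0.0393611 = 191.56 s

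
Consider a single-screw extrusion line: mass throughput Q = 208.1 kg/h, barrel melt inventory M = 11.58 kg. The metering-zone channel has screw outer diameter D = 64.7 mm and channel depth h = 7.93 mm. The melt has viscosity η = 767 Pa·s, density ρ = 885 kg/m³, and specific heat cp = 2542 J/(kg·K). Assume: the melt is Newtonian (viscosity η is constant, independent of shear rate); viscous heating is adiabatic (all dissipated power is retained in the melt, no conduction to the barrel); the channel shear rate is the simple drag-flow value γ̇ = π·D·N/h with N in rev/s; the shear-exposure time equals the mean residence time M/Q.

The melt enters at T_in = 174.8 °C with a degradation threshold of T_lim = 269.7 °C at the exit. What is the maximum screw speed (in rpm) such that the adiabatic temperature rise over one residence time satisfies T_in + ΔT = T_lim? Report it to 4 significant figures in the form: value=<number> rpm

value=87.26 rpm

Throughput in SI: Q_s = 208.1 kg/h ÷ 3600 s/h = 0.0578056 kg/s
Mean residence time: t_res = M/Q_s = 11.58 kg / 0.0578056 kg/s = 200.327 s
D = 64.7 mm = 0.0647 m;  h = 7.93 mm = 0.00793 m
ΔT_a = T_lim − T_in = 269.7 °C − 174.8 °C = 94.9 K
Invert ΔT = ηγ̇²t_res/(ρcp) for γ̇: γ̇_max² = ΔT_a ρ cp / (η t_res) = 94.9·885·2542 / (767·200.327) = 1389.47 s⁻²
Take the square root: γ̇_max = √(1389.47) = 37.2757 s⁻¹
N_max = γ̇_max h / (πD) = 37.2757·0.00793/(π·0.0647) = 1.45427 rev/s → ×60 = 87.2561 rpm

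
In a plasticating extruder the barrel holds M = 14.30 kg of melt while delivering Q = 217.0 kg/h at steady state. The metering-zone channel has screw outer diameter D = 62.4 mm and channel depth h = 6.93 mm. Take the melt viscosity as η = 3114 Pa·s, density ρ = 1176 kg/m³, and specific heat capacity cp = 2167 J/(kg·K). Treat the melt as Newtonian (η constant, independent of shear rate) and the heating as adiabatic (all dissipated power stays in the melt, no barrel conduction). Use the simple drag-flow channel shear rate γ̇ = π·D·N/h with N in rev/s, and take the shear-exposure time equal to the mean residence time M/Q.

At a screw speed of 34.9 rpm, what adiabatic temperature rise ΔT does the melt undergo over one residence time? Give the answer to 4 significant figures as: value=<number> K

Q_s = Q / 3600 = 217.0 / 3600 = 0.0602778 kg/s
t_res = M / Q_s = 14.30 ÷ 0.0602778 = 237.235 s
D = 62.4 mm = 0.0624 m;  h = 6.93 mm = 0.00693 m;  N = 34.9 rpm / 60 = 0.581667 rev/s
Shear rate: γ̇ = πDN/h = π·0.0624·0.581667/0.00693 = 16.4541 s⁻¹
ΔT = η·γ̇²·t_res/(ρ·cp) = [3114 × 16.4541² × 237.235] / [1176 × 2167] = 78.4842 K

value=78.48 K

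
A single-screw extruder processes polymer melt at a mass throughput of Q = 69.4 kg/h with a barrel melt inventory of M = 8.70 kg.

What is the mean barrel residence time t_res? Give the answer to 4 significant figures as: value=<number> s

Convert throughput: Q = 69.4 kg/h = 69.4/3600 = 0.0192778 kg/s
t_res = M / Q_s = 8.70 / 0.0192778 = 451.297 s

value=451.3 s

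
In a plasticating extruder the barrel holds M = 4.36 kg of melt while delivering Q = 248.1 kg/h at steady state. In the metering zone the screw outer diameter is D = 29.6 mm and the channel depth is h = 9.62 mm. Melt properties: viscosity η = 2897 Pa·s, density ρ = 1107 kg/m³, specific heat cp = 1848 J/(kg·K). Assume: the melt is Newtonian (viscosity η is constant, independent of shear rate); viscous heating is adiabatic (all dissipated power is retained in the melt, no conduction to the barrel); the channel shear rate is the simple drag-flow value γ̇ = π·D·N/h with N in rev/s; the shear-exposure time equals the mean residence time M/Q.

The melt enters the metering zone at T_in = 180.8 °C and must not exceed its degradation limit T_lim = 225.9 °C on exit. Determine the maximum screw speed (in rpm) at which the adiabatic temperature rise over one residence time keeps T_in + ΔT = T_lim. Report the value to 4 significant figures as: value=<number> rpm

value=139.3 rpm

Q_s = Q / 3600 = 248.1 / 3600 = 0.0689167 kg/s
t_res = M / Q_s = 4.36 ÷ 0.0689167 = 63.2648 s
D = 29.6 mm = 0.0296 m;  h = 9.62 mm = 0.00962 m
ΔT_a = T_lim − T_in = 225.9 − 180.8 = 45.1 K
γ̇_max² = ΔT_a·ρ·cp/(η·t_res) = 45.1·1107·1848/(2897·63.2648) = 503.403 s⁻²
γ̇_max = √503.403 = 22.4366 s⁻¹
N_max = γ̇_max h / (πD) = 22.4366·0.00962/(π·0.0296) = 2.32109 rev/s → ×60 = 139.265 rpm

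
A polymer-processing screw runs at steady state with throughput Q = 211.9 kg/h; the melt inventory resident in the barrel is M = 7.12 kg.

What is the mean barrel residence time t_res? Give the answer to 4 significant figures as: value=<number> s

value=121.0 s

Throughput in SI: Q_s = 211.9 kg/h ÷ 3600 s/h = 0.0588611 kg/s
Mean residence time: t_res = M/Q_s = 7.12 kg / 0.0588611 kg/s = 120.963 s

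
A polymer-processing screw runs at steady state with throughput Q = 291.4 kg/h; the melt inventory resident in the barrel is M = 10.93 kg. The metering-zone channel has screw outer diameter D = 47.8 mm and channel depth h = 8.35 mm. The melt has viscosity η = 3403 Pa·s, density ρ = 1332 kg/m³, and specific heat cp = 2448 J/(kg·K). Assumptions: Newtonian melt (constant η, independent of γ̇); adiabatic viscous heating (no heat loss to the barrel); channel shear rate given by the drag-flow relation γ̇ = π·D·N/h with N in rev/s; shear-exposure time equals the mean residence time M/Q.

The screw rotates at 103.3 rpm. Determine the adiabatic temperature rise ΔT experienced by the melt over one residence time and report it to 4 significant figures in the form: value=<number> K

value=135.1 K

Convert throughput: Q = 291.4 kg/h = 291.4/3600 = 0.0809444 kg/s
Mean residence time: t_res = M/Q_s = 10.93 kg / 0.0809444 kg/s = 135.031 s
Convert to SI: D = 0.0478 m, h = 0.00835 m, N = 103.3/60 = 1.72167 rev/s
γ̇ = π·D·N / h = π · 0.0478 · 1.72167 / 0.00835 = 30.9628 s⁻¹
ΔT = η·γ̇²·t_res / (ρ·cp) = 3403 · (30.9628)² · 135.031 / (1332 · 2448) = 135.101 K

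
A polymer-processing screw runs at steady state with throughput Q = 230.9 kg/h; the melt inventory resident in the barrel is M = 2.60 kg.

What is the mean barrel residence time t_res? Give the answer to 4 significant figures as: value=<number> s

Convert throughput: Q = 230.9 kg/h = 230.9/3600 = 0.0641389 kg/s
Mean residence time: t_res = M/Q_s = 2.60 kg / 0.0641389 kg/s = 40.537 s

value=40.54 s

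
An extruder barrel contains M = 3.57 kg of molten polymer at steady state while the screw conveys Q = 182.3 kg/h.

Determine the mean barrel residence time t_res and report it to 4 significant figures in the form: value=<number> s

Convert throughput: Q = 182.3 kg/h = 182.3/3600 = 0.0506389 kg/s
Mean residence time: t_res = M/Q_s = 3.57 kg / 0.0506389 kg/s = 70.4992 s

value=70.50 s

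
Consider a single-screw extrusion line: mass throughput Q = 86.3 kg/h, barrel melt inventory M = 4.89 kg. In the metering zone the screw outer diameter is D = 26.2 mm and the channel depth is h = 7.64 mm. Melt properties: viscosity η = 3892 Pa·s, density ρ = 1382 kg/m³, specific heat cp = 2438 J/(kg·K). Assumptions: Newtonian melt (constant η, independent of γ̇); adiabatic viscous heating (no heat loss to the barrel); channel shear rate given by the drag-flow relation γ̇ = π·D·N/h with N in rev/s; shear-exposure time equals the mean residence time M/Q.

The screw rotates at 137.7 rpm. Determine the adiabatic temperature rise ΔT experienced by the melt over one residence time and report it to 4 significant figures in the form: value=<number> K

Q_s = Q / 3600 = 86.3 / 3600 = 0.0239722 kg/s
t_res = M / Q_s = 4.89 / 0.0239722 = 203.986 s
D = 26.2 mm = 0.0262 m;  h = 7.64 mm = 0.00764 m;  N = 137.7 rpm / 60 = 2.295 rev/s
γ̇ = π·D·N / h = π · 0.0262 · 2.295 / 0.00764 = 24.7252 s⁻¹
ΔT = η·γ̇²·t_res / (ρ·cp) = 3892 · (24.7252)² · 203.986 / (1382 · 2438) = 144.05 K

value=144.0 K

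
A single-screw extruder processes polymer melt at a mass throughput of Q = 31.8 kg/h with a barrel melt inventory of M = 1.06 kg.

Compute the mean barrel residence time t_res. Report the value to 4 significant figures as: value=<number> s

Q_s = Q / 3600 = 31.8 / 3600 = 0.00883333 kg/s
t_res = M / Q_s = 1.06 ÷ 0.00883333 = 120 s

value=120.0 s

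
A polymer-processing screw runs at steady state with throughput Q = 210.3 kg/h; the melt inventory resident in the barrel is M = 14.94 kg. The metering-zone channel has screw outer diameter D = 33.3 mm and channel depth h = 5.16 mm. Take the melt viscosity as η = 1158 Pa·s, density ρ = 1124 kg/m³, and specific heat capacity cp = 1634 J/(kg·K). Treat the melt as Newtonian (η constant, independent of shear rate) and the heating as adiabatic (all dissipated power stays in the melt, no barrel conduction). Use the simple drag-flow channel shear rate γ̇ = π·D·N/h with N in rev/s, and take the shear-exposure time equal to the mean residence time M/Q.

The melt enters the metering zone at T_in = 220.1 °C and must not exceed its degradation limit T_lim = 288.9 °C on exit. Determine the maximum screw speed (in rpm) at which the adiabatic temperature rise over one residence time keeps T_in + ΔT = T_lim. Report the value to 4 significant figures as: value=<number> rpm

value=61.13 rpm

Convert throughput: Q = 210.3 kg/h = 210.3/3600 = 0.0584167 kg/s
Mean residence time: t_res = M/Q_s = 14.94 kg / 0.0584167 kg/s = 255.749 s
D = 33.3 mm = 0.0333 m;  h = 5.16 mm = 0.00516 m
Allowable rise: ΔT_a = T_lim − T_in = 288.9 − 220.1 = 68.8 K
Invert ΔT = ηγ̇²t_res/(ρcp) for γ̇: γ̇_max² = ΔT_a ρ cp / (η t_res) = 68.8·1124·1634 / (1158·255.749) = 426.662 s⁻²
γ̇_max = sqrt(426.662) = 20.6558 s⁻¹
Solve γ̇ = πDN/h for N: N_max = γ̇_max·h/(π·D) = 20.6558 × 0.00516 / (π × 0.0333) = 1.01882 rev/s = 61.1292 rpm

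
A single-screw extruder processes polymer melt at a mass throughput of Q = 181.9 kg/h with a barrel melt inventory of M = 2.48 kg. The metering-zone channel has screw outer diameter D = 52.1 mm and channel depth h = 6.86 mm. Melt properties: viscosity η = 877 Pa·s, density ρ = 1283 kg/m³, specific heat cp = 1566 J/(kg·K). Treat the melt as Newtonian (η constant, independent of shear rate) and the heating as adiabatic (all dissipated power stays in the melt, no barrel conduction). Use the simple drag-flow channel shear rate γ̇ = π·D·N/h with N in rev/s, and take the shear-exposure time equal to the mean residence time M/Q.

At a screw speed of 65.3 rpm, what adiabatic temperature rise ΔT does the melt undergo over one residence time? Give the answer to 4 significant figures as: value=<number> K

value=14.45 K

Q_s = Q / 3600 = 181.9 / 3600 = 0.0505278 kg/s
Mean residence time: t_res = M/Q_s = 2.48 kg / 0.0505278 kg/s = 49.0819 s
Geometry in metres: D = 52.1 mm → 0.0521 m, h = 6.86 mm → 0.00686 m; screw speed N = 65.3 rpm = 1.08833 rev/s
γ̇ = π D N / h = (π)(0.0521)(1.08833) / 0.00686 = 25.9672 s⁻¹
ΔT = η·γ̇²·t_res / (ρ·cp) = 877 · (25.9672)² · 49.0819 / (1283 · 1566) = 14.4462 K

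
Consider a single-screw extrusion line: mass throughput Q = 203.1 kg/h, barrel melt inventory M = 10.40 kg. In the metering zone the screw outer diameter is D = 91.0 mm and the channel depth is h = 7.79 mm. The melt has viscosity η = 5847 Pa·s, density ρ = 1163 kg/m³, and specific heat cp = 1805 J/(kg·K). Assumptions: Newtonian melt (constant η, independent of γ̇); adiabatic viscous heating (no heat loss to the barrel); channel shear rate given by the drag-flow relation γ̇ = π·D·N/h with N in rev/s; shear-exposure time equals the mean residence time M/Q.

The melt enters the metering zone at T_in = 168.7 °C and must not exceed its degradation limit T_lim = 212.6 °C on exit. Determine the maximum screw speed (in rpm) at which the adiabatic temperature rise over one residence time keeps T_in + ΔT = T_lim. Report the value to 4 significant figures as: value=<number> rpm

Q_s = Q / 3600 = 203.1 / 3600 = 0.0564167 kg/s
Mean residence time: t_res = M/Q_s = 10.40 kg / 0.0564167 kg/s = 184.343 s
Convert to metres: D = 0.091 m, h = 0.00779 m
Allowable rise: ΔT_a = T_lim − T_in = 212.6 − 168.7 = 43.9 K
γ̇_max² = ΔT_a·ρ·cp / (η·t_res) = [43.9 × 1163 × 1805] / [5847 × 184.343] = 85.4993 s⁻²
γ̇_max = sqrt(85.4993) = 9.24658 s⁻¹
N_max = γ̇_max·h / (π·D) = 9.24658 · 0.00779 / (π · 0.091) = 0.251958 rev/s = 15.1175 rpm

value=15.12 rpm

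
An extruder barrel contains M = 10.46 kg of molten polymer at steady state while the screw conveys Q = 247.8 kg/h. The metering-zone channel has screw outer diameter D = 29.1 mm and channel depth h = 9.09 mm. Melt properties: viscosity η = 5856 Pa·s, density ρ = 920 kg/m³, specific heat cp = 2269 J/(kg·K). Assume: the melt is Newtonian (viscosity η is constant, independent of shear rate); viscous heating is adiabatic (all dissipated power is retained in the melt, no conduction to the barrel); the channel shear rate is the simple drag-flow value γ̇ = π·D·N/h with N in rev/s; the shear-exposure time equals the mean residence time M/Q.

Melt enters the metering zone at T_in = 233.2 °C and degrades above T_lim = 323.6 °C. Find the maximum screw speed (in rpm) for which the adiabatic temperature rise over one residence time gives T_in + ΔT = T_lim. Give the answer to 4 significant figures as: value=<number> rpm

Throughput in SI: Q_s = 247.8 kg/h ÷ 3600 s/h = 0.0688333 kg/s
t_res = M / Q_s = 10.46 ÷ 0.0688333 = 151.961 s
Geometry in SI: D = 29.1 mm → 0.0291 m, h = 9.09 mm → 0.00909 m
ΔT_a = T_lim − T_in = 323.6 °C − 233.2 °C = 90.4 K
γ̇_max² = ΔT_a·ρ·cp / (η·t_res) = [90.4 × 920 × 2269] / [5856 × 151.961] = 212.059 s⁻²
γ̇_max = sqrt(212.059) = 14.5622 s⁻¹
Solve γ̇ = πDN/h for N: N_max = γ̇_max·h/(π·D) = 14.5622 × 0.00909 / (π × 0.0291) = 1.44794 rev/s = 86.8762 rpm

value=86.88 rpm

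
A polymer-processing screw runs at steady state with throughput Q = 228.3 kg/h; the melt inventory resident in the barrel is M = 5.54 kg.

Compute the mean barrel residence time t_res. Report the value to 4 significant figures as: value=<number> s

value=87.36 s

Convert throughput: Q = 228.3 kg/h = 228.3/3600 = 0.0634167 kg/s
Mean residence time: t_res = M/Q_s = 5.54 kg / 0.0634167 kg/s = 87.3587 s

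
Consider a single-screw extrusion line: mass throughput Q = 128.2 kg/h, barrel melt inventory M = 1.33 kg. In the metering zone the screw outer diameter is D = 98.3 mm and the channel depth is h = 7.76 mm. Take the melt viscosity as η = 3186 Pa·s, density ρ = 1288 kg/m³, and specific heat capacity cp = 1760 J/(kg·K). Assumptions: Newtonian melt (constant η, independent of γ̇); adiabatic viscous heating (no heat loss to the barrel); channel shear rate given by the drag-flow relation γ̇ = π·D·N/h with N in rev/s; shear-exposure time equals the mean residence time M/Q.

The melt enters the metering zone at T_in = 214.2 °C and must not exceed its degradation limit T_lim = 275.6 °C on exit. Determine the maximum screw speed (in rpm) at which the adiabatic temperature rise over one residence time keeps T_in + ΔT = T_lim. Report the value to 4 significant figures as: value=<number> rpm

Throughput in SI: Q_s = 128.2 kg/h ÷ 3600 s/h = 0.0356111 kg/s
Mean residence time: t_res = M/Q_s = 1.33 kg / 0.0356111 kg/s = 37.3479 s
Convert to metres: D = 0.0983 m, h = 0.00776 m
Allowable rise: ΔT_a = T_lim − T_in = 275.6 − 214.2 = 61.4 K
γ̇_max² = ΔT_a·ρ·cp / (η·t_res) = [61.4 × 1288 × 1760] / [3186 × 37.3479] = 1169.73 s⁻²
γ̇_max = sqrt(1169.73) = 34.2013 s⁻¹
N_max = γ̇_max·h / (π·D) = 34.2013 · 0.00776 / (π · 0.0983) = 0.859411 rev/s = 51.5647 rpm

value=51.56 rpm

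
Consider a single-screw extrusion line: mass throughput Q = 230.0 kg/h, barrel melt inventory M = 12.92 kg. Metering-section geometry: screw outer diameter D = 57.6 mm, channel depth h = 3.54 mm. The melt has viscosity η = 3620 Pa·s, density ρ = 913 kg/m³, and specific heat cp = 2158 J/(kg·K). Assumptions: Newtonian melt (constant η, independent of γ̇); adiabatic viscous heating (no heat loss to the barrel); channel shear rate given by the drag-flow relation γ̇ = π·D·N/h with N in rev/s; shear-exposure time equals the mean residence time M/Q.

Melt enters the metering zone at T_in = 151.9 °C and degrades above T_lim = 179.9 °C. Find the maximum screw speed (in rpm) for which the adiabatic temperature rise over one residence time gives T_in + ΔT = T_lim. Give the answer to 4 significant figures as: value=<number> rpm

value=10.19 rpm

Convert throughput: Q = 230.0 kg/h = 230.0/3600 = 0.0638889 kg/s
Mean residence time: t_res = M/Q_s = 12.92 kg / 0.0638889 kg/s = 202.226 s
Convert to metres: D = 0.0576 m, h = 0.00354 m
ΔT_a = T_lim − T_in = 179.9 − 151.9 = 28 K
Invert ΔT = ηγ̇²t_res/(ρcp) for γ̇: γ̇_max² = ΔT_a ρ cp / (η t_res) = 28·913·2158 / (3620·202.226) = 75.3589 s⁻²
γ̇_max = √75.3589 = 8.68095 s⁻¹
Solve γ̇ = πDN/h for N: N_max = γ̇_max·h/(π·D) = 8.68095 × 0.00354 / (π × 0.0576) = 0.169824 rev/s = 10.1894 rpm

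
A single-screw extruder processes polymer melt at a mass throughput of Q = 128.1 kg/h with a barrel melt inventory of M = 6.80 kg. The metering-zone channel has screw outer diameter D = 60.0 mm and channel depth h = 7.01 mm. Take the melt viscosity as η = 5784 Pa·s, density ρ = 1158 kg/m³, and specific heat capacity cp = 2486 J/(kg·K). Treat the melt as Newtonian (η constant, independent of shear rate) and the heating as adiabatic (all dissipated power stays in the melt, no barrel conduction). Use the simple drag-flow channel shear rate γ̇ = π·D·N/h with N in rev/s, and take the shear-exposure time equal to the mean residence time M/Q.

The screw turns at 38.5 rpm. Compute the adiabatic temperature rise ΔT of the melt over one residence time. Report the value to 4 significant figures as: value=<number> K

Throughput in SI: Q_s = 128.1 kg/h ÷ 3600 s/h = 0.0355833 kg/s
t_res = M / Q_s = 6.80 ÷ 0.0355833 = 191.101 s
Convert to SI: D = 0.06 m, h = 0.00701 m, N = 38.5/60 = 0.641667 rev/s
Shear rate: γ̇ = πDN/h = π·0.06·0.641667/0.00701 = 17.2541 s⁻¹
ΔT = η·γ̇²·t_res / (ρ·cp) = 5784 · (17.2541)² · 191.101 / (1158 · 2486) = 114.305 K

value=114.3 K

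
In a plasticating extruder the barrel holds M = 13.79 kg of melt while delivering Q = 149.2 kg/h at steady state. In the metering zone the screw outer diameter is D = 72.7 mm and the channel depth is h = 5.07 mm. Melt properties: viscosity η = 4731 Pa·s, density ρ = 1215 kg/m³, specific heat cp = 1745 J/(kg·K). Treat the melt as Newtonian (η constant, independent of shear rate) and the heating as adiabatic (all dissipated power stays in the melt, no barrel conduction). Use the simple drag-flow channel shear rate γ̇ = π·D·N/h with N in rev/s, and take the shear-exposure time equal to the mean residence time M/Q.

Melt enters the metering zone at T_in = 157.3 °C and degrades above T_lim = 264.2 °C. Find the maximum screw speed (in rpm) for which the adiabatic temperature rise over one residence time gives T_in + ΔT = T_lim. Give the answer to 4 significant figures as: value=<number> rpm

Throughput in SI: Q_s = 149.2 kg/h ÷ 3600 s/h = 0.0414444 kg/s
t_res = M / Q_s = 13.79 / 0.0414444 = 332.735 s
D = 72.7 mm = 0.0727 m;  h = 5.07 mm = 0.00507 m
ΔT_a = T_lim − T_in = 264.2 − 157.3 = 106.9 K
γ̇_max² = ΔT_a·ρ·cp / (η·t_res) = [106.9 × 1215 × 1745] / [4731 × 332.735] = 143.979 s⁻²
γ̇_max = √143.979 = 11.9991 s⁻¹
N_max = γ̇_max·h / (π·D) = 11.9991 · 0.00507 / (π · 0.0727) = 0.266362 rev/s = 15.9817 rpm

value=15.98 rpm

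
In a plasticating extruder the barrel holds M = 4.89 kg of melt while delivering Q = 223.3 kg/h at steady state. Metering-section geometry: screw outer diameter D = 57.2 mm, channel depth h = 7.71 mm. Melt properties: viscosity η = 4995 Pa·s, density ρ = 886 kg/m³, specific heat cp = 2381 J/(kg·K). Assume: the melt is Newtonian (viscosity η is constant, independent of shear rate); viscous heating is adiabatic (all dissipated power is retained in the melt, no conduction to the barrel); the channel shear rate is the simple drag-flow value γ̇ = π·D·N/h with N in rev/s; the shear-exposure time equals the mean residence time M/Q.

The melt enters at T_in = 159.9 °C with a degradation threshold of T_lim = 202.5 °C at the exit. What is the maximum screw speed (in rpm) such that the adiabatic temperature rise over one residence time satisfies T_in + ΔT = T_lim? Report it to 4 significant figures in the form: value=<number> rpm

value=38.89 rpm

Throughput in SI: Q_s = 223.3 kg/h ÷ 3600 s/h = 0.0620278 kg/s
t_res = M / Q_s = 4.89 / 0.0620278 = 78.8356 s
Geometry in SI: D = 57.2 mm → 0.0572 m, h = 7.71 mm → 0.00771 m
ΔT_a = T_lim − T_in = 202.5 °C − 159.9 °C = 42.6 K
Invert ΔT = ηγ̇²t_res/(ρcp) for γ̇: γ̇_max² = ΔT_a ρ cp / (η t_res) = 42.6·886·2381 / (4995·78.8356) = 228.215 s⁻²
γ̇_max = √228.215 = 15.1068 s⁻¹
N_max = γ̇_max·h / (π·D) = 15.1068 · 0.00771 / (π · 0.0572) = 0.648158 rev/s = 38.8895 rpm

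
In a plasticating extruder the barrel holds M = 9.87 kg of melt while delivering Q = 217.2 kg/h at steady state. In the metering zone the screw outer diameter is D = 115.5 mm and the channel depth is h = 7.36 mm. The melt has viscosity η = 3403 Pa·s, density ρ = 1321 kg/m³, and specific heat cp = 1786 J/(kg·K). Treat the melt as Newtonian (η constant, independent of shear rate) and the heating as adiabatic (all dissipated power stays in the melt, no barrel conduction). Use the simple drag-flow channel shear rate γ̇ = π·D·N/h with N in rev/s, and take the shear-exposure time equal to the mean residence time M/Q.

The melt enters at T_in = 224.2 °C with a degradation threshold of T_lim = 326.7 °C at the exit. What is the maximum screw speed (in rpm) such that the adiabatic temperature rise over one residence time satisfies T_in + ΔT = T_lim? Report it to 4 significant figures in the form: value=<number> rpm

value=25.37 rpm

Throughput in SI: Q_s = 217.2 kg/h ÷ 3600 s/h = 0.0603333 kg/s
t_res = M / Q_s = 9.87 / 0.0603333 = 163.591 s
Convert to metres: D = 0.1155 m, h = 0.00736 m
Allowable rise: ΔT_a = T_lim − T_in = 326.7 − 224.2 = 102.5 K
γ̇_max² = ΔT_a·ρ·cp/(η·t_res) = 102.5·1321·1786/(3403·163.591) = 434.397 s⁻²
Take the square root: γ̇_max = √(434.397) = 20.8422 s⁻¹
N_max = γ̇_max h / (πD) = 20.8422·0.00736/(π·0.1155) = 0.422755 rev/s → ×60 = 25.3653 rpm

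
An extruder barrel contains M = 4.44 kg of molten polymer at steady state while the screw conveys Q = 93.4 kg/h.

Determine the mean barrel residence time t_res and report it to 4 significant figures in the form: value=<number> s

value=171.1 s

Throughput in SI: Q_s = 93.4 kg/h ÷ 3600 s/h = 0.0259444 kg/s
Mean residence time: t_res = M/Q_s = 4.44 kg / 0.0259444 kg/s = 171.135 s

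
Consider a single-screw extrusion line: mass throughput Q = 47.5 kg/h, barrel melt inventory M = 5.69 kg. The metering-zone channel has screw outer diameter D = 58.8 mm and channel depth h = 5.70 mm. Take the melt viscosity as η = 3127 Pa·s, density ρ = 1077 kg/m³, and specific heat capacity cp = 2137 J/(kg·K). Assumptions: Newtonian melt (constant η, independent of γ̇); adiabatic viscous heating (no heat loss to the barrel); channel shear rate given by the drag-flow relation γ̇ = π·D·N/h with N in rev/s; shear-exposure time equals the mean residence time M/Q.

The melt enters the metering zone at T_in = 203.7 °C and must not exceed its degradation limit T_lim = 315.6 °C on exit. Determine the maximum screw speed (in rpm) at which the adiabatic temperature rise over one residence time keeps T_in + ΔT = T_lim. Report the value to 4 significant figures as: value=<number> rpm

value=25.59 rpm

Throughput in SI: Q_s = 47.5 kg/h ÷ 3600 s/h = 0.0131944 kg/s
Mean residence time: t_res = M/Q_s = 5.69 kg / 0.0131944 kg/s = 431.242 s
Geometry in SI: D = 58.8 mm → 0.0588 m, h = 5.70 mm → 0.0057 m
ΔT_a = T_lim − T_in = 315.6 °C − 203.7 °C = 111.9 K
Invert ΔT = ηγ̇²t_res/(ρcp) for γ̇: γ̇_max² = ΔT_a ρ cp / (η t_res) = 111.9·1077·2137 / (3127·431.242) = 190.986 s⁻²
Take the square root: γ̇_max = √(190.986) = 13.8198 s⁻¹
Solve γ̇ = πDN/h for N: N_max = γ̇_max·h/(π·D) = 13.8198 × 0.0057 / (π × 0.0588) = 0.426431 rev/s = 25.5858 rpm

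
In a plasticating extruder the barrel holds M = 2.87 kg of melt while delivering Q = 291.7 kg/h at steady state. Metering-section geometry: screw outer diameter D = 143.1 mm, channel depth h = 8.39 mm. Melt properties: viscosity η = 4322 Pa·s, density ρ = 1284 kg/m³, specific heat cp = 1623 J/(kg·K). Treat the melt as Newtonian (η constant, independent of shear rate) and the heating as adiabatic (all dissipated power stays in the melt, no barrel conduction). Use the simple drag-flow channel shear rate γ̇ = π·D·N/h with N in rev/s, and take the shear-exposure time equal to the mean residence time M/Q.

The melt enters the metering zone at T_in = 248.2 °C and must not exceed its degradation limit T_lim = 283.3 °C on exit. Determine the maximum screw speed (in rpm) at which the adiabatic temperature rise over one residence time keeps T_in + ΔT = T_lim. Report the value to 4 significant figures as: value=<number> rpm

value=24.48 rpm

Convert throughput: Q = 291.7 kg/h = 291.7/3600 = 0.0810278 kg/s
t_res = M / Q_s = 2.87 / 0.0810278 = 35.42 s
D = 143.1 mm = 0.1431 m;  h = 8.39 mm = 0.00839 m
ΔT_a = T_lim − T_in = 283.3 − 248.2 = 35.1 K
γ̇_max² = ΔT_a·ρ·cp / (η·t_res) = [35.1 × 1284 × 1623] / [4322 × 35.42] = 477.813 s⁻²
Take the square root: γ̇_max = √(477.813) = 21.8589 s⁻¹
N_max = γ̇_max·h / (π·D) = 21.8589 · 0.00839 / (π · 0.1431) = 0.407945 rev/s = 24.4767 rpm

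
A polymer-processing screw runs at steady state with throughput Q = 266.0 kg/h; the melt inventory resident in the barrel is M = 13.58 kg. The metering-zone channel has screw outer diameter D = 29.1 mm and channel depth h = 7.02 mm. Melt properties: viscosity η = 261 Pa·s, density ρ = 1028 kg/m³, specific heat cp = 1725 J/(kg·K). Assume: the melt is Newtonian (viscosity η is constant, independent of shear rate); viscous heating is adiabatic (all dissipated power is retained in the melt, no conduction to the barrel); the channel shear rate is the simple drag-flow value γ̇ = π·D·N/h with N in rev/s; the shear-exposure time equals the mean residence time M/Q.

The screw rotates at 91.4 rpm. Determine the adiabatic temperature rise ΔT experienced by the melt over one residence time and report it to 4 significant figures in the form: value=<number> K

Q_s = Q / 3600 = 266.0 / 3600 = 0.0738889 kg/s
t_res = M / Q_s = 13.58 / 0.0738889 = 183.789 s
Geometry in metres: D = 29.1 mm → 0.0291 m, h = 7.02 mm → 0.00702 m; screw speed N = 91.4 rpm = 1.52333 rev/s
Shear rate: γ̇ = πDN/h = π·0.0291·1.52333/0.00702 = 19.8381 s⁻¹
ΔT = η·γ̇²·t_res/(ρ·cp) = [261 × 19.8381² × 183.789] / [1028 × 1725] = 10.6458 K

value=10.65 K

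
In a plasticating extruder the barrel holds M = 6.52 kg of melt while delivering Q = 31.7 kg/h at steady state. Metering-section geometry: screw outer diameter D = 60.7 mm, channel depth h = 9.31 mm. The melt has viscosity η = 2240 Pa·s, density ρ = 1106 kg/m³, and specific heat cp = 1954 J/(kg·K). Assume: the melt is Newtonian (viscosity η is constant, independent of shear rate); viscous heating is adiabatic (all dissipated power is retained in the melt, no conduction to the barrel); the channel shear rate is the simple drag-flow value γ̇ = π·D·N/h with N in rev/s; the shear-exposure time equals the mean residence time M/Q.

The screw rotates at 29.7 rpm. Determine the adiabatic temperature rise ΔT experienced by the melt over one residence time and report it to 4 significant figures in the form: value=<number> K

Convert throughput: Q = 31.7 kg/h = 31.7/3600 = 0.00880556 kg/s
t_res = M / Q_s = 6.52 / 0.00880556 = 740.442 s
Convert to SI: D = 0.0607 m, h = 0.00931 m, N = 29.7/60 = 0.495 rev/s
γ̇ = π D N / h = (π)(0.0607)(0.495) / 0.00931 = 10.139 s⁻¹
ΔT = η·γ̇²·t_res / (ρ·cp) = 2240 · (10.139)² · 740.442 / (1106 · 1954) = 78.8946 K

value=78.89 K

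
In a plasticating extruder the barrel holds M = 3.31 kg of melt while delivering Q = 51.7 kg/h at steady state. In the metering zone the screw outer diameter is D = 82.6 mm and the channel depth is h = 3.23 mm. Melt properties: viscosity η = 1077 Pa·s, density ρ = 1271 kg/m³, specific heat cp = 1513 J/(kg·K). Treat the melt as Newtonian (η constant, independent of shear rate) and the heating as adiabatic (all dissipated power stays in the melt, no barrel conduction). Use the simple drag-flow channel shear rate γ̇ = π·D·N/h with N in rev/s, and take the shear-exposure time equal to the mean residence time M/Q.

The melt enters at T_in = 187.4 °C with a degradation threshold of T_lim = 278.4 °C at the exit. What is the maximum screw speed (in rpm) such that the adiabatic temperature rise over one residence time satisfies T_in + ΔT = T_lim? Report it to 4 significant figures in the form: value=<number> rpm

value=19.83 rpm

Throughput in SI: Q_s = 51.7 kg/h ÷ 3600 s/h = 0.0143611 kg/s
t_res = M / Q_s = 3.31 / 0.0143611 = 230.484 s
D = 82.6 mm = 0.0826 m;  h = 3.23 mm = 0.00323 m
Allowable rise: ΔT_a = T_lim − T_in = 278.4 − 187.4 = 91 K
Invert ΔT = ηγ̇²t_res/(ρcp) for γ̇: γ̇_max² = ΔT_a ρ cp / (η t_res) = 91·1271·1513 / (1077·230.484) = 704.969 s⁻²
γ̇_max = √704.969 = 26.5513 s⁻¹
N_max = γ̇_max h / (πD) = 26.5513·0.00323/(π·0.0826) = 0.33049 rev/s → ×60 = 19.8294 rpm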